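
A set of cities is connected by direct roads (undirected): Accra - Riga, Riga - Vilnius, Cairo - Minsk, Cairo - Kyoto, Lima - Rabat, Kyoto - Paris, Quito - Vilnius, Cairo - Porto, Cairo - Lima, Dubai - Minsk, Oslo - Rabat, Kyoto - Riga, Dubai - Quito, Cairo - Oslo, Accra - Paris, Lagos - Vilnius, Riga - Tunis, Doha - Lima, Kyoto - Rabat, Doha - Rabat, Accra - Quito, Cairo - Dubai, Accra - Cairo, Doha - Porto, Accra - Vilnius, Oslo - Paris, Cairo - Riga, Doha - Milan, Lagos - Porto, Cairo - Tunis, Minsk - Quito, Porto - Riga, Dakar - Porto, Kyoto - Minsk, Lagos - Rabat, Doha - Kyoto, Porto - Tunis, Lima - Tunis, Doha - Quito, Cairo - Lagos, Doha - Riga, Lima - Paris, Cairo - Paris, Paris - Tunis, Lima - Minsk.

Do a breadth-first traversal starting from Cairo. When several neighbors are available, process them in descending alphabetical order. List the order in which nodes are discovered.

Visit Cairo; enqueue Tunis, Riga, Porto, Paris, Oslo, Minsk, Lima, Lagos, Kyoto, Dubai, Accra → queue [Tunis, Riga, Porto, Paris, Oslo, Minsk, Lima, Lagos, Kyoto, Dubai, Accra]
Visit Tunis → queue [Riga, Porto, Paris, Oslo, Minsk, Lima, Lagos, Kyoto, Dubai, Accra]
Visit Riga; enqueue Vilnius, Doha → queue [Porto, Paris, Oslo, Minsk, Lima, Lagos, Kyoto, Dubai, Accra, Vilnius, Doha]
Visit Porto; enqueue Dakar → queue [Paris, Oslo, Minsk, Lima, Lagos, Kyoto, Dubai, Accra, Vilnius, Doha, Dakar]
Visit Paris → queue [Oslo, Minsk, Lima, Lagos, Kyoto, Dubai, Accra, Vilnius, Doha, Dakar]
Visit Oslo; enqueue Rabat → queue [Minsk, Lima, Lagos, Kyoto, Dubai, Accra, Vilnius, Doha, Dakar, Rabat]
Visit Minsk; enqueue Quito → queue [Lima, Lagos, Kyoto, Dubai, Accra, Vilnius, Doha, Dakar, Rabat, Quito]
Visit Lima → queue [Lagos, Kyoto, Dubai, Accra, Vilnius, Doha, Dakar, Rabat, Quito]
Visit Lagos → queue [Kyoto, Dubai, Accra, Vilnius, Doha, Dakar, Rabat, Quito]
Visit Kyoto → queue [Dubai, Accra, Vilnius, Doha, Dakar, Rabat, Quito]
Visit Dubai → queue [Accra, Vilnius, Doha, Dakar, Rabat, Quito]
Visit Accra → queue [Vilnius, Doha, Dakar, Rabat, Quito]
Visit Vilnius → queue [Doha, Dakar, Rabat, Quito]
Visit Doha; enqueue Milan → queue [Dakar, Rabat, Quito, Milan]
Visit Dakar → queue [Rabat, Quito, Milan]
Visit Rabat → queue [Quito, Milan]
Visit Quito → queue [Milan]
Visit Milan → queue []

Cairo -> Tunis -> Riga -> Porto -> Paris -> Oslo -> Minsk -> Lima -> Lagos -> Kyoto -> Dubai -> Accra -> Vilnius -> Doha -> Dakar -> Rabat -> Quito -> Milan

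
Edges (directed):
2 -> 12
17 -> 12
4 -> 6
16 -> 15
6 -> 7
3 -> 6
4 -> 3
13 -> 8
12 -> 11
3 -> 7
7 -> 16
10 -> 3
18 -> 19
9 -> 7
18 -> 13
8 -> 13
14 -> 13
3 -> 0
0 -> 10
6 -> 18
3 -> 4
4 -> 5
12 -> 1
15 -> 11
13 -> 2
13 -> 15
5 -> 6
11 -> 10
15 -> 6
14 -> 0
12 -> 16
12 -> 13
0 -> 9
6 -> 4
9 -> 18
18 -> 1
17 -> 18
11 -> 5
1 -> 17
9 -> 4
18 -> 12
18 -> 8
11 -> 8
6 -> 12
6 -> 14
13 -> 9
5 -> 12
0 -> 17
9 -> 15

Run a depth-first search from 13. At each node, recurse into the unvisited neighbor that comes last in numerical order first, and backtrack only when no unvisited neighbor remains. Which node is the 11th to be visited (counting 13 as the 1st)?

12

Visit 13
13 → 15
15 → 11
11 → 10
10 → 3
3 → 7
7 → 16
3 → 6
6 → 18
18 → 19
18 → 12
12 → 1
1 → 17
18 → 8
6 → 14
14 → 0
0 → 9
9 → 4
4 → 5
13 → 2

Visit order: 13, 15, 11, 10, 3, 7, 16, 6, 18, 19, 12, 1, 17, 8, 14, 0, 9, 4, 5, 2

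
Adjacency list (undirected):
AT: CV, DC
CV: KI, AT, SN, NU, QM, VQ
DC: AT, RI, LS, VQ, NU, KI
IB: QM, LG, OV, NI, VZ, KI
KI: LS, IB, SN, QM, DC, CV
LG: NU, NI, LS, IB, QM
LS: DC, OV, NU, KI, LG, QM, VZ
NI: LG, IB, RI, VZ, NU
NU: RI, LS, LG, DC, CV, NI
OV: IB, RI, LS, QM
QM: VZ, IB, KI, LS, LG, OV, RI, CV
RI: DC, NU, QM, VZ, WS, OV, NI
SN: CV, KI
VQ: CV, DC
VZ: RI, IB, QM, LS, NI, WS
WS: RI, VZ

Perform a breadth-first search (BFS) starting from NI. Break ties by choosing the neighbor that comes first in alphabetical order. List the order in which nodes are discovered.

Visit NI; enqueue IB, LG, NU, RI, VZ → queue [IB, LG, NU, RI, VZ]
Visit IB; enqueue KI, OV, QM → queue [LG, NU, RI, VZ, KI, OV, QM]
Visit LG; enqueue LS → queue [NU, RI, VZ, KI, OV, QM, LS]
Visit NU; enqueue CV, DC → queue [RI, VZ, KI, OV, QM, LS, CV, DC]
Visit RI; enqueue WS → queue [VZ, KI, OV, QM, LS, CV, DC, WS]
Visit VZ → queue [KI, OV, QM, LS, CV, DC, WS]
Visit KI; enqueue SN → queue [OV, QM, LS, CV, DC, WS, SN]
Visit OV → queue [QM, LS, CV, DC, WS, SN]
Visit QM → queue [LS, CV, DC, WS, SN]
Visit LS → queue [CV, DC, WS, SN]
Visit CV; enqueue AT, VQ → queue [DC, WS, SN, AT, VQ]
Visit DC → queue [WS, SN, AT, VQ]
Visit WS → queue [SN, AT, VQ]
Visit SN → queue [AT, VQ]
Visit AT → queue [VQ]
Visit VQ → queue []

NI, IB, LG, NU, RI, VZ, KI, OV, QM, LS, CV, DC, WS, SN, AT, VQ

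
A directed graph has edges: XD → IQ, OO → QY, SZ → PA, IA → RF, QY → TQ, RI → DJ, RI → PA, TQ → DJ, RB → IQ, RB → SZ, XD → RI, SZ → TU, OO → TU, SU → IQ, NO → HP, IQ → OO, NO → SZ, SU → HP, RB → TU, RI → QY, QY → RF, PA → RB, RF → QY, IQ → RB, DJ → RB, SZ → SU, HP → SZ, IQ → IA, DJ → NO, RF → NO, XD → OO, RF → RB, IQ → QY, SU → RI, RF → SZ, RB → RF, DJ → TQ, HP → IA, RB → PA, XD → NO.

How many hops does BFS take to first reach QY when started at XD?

2

Level 0: XD
Level 1: IQ, NO, OO, RI
Level 2: DJ, HP, IA, PA, QY, RB, SZ, TU
Level 3: RF, SU, TQ
QY first appears at level 2.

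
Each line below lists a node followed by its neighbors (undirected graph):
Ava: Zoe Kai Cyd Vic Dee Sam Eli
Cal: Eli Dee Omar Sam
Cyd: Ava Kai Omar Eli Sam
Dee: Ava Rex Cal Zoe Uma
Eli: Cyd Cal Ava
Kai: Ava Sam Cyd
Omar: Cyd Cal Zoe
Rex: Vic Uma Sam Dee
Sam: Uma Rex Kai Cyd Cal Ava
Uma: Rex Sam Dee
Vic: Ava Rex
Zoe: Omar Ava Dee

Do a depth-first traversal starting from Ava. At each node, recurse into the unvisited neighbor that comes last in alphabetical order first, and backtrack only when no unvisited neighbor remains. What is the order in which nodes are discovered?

Ava -> Zoe -> Omar -> Cyd -> Sam -> Uma -> Rex -> Vic -> Dee -> Cal -> Eli -> Kai

Visit Ava
Ava → Zoe
Zoe → Omar
Omar → Cyd
Cyd → Sam
Sam → Uma
Uma → Rex
Rex → Vic
Rex → Dee
Dee → Cal
Cal → Eli
Sam → Kai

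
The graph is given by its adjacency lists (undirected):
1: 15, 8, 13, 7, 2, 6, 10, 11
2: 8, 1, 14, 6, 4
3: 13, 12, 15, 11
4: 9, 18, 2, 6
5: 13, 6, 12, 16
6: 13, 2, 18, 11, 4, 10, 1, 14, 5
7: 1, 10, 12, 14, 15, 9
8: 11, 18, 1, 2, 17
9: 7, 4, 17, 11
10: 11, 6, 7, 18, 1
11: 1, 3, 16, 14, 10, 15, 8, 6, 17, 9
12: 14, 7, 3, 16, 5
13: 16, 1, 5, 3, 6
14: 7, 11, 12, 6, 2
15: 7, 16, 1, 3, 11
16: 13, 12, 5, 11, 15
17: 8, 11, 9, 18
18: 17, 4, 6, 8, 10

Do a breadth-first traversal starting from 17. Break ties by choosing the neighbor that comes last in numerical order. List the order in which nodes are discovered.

17 → 18 → 11 → 9 → 8 → 10 → 6 → 4 → 16 → 15 → 14 → 3 → 1 → 7 → 2 → 13 → 5 → 12

Visit 17; enqueue 18, 11, 9, 8 → queue [18, 11, 9, 8]
Visit 18; enqueue 10, 6, 4 → queue [11, 9, 8, 10, 6, 4]
Visit 11; enqueue 16, 15, 14, 3, 1 → queue [9, 8, 10, 6, 4, 16, 15, 14, 3, 1]
Visit 9; enqueue 7 → queue [8, 10, 6, 4, 16, 15, 14, 3, 1, 7]
Visit 8; enqueue 2 → queue [10, 6, 4, 16, 15, 14, 3, 1, 7, 2]
Visit 10 → queue [6, 4, 16, 15, 14, 3, 1, 7, 2]
Visit 6; enqueue 13, 5 → queue [4, 16, 15, 14, 3, 1, 7, 2, 13, 5]
Visit 4 → queue [16, 15, 14, 3, 1, 7, 2, 13, 5]
Visit 16; enqueue 12 → queue [15, 14, 3, 1, 7, 2, 13, 5, 12]
Visit 15 → queue [14, 3, 1, 7, 2, 13, 5, 12]
Visit 14 → queue [3, 1, 7, 2, 13, 5, 12]
Visit 3 → queue [1, 7, 2, 13, 5, 12]
Visit 1 → queue [7, 2, 13, 5, 12]
Visit 7 → queue [2, 13, 5, 12]
Visit 2 → queue [13, 5, 12]
Visit 13 → queue [5, 12]
Visit 5 → queue [12]
Visit 12 → queue []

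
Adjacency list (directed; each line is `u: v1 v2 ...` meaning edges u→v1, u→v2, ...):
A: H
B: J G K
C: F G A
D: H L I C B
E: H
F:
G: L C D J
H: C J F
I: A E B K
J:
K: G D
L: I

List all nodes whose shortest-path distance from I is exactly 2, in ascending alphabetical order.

D, G, H, J

Level 0: I
Level 1: A, B, E, K
Level 2: D, G, H, J
Level 3: C, F, L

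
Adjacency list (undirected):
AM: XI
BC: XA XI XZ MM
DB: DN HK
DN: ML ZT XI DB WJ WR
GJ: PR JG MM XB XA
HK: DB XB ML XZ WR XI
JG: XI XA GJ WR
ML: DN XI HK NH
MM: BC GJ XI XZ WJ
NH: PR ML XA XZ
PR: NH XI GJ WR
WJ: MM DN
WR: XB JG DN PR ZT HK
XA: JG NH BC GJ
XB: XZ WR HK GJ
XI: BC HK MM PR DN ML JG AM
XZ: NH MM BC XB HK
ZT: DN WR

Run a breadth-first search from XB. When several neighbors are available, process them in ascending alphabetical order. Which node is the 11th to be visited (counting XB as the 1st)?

Visit XB; enqueue GJ, HK, WR, XZ → queue [GJ, HK, WR, XZ]
Visit GJ; enqueue JG, MM, PR, XA → queue [HK, WR, XZ, JG, MM, PR, XA]
Visit HK; enqueue DB, ML, XI → queue [WR, XZ, JG, MM, PR, XA, DB, ML, XI]
Visit WR; enqueue DN, ZT → queue [XZ, JG, MM, PR, XA, DB, ML, XI, DN, ZT]
Visit XZ; enqueue BC, NH → queue [JG, MM, PR, XA, DB, ML, XI, DN, ZT, BC, NH]
Visit JG → queue [MM, PR, XA, DB, ML, XI, DN, ZT, BC, NH]
Visit MM; enqueue WJ → queue [PR, XA, DB, ML, XI, DN, ZT, BC, NH, WJ]
Visit PR → queue [XA, DB, ML, XI, DN, ZT, BC, NH, WJ]
Visit XA → queue [DB, ML, XI, DN, ZT, BC, NH, WJ]
Visit DB → queue [ML, XI, DN, ZT, BC, NH, WJ]
Visit ML → queue [XI, DN, ZT, BC, NH, WJ]
Visit XI; enqueue AM → queue [DN, ZT, BC, NH, WJ, AM]
Visit DN → queue [ZT, BC, NH, WJ, AM]
Visit ZT → queue [BC, NH, WJ, AM]
Visit BC → queue [NH, WJ, AM]
Visit NH → queue [WJ, AM]
Visit WJ → queue [AM]
Visit AM → queue []

Visit order: XB, GJ, HK, WR, XZ, JG, MM, PR, XA, DB, ML, XI, DN, ZT, BC, NH, WJ, AM

ML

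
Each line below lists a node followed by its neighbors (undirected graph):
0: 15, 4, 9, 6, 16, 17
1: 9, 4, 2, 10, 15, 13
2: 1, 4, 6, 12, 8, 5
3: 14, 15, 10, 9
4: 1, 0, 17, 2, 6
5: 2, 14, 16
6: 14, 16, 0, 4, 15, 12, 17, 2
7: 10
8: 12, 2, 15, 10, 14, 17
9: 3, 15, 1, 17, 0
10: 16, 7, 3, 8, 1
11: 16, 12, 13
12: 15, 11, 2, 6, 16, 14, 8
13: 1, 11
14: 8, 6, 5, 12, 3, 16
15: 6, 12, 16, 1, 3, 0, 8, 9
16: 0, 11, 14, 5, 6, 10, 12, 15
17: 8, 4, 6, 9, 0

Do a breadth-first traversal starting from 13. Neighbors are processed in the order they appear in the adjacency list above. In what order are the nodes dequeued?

13 → 1 → 11 → 9 → 4 → 2 → 10 → 15 → 16 → 12 → 3 → 17 → 0 → 6 → 8 → 5 → 7 → 14

Visit 13; enqueue 1, 11 → queue [1, 11]
Visit 1; enqueue 9, 4, 2, 10, 15 → queue [11, 9, 4, 2, 10, 15]
Visit 11; enqueue 16, 12 → queue [9, 4, 2, 10, 15, 16, 12]
Visit 9; enqueue 3, 17, 0 → queue [4, 2, 10, 15, 16, 12, 3, 17, 0]
Visit 4; enqueue 6 → queue [2, 10, 15, 16, 12, 3, 17, 0, 6]
Visit 2; enqueue 8, 5 → queue [10, 15, 16, 12, 3, 17, 0, 6, 8, 5]
Visit 10; enqueue 7 → queue [15, 16, 12, 3, 17, 0, 6, 8, 5, 7]
Visit 15 → queue [16, 12, 3, 17, 0, 6, 8, 5, 7]
Visit 16; enqueue 14 → queue [12, 3, 17, 0, 6, 8, 5, 7, 14]
Visit 12 → queue [3, 17, 0, 6, 8, 5, 7, 14]
Visit 3 → queue [17, 0, 6, 8, 5, 7, 14]
Visit 17 → queue [0, 6, 8, 5, 7, 14]
Visit 0 → queue [6, 8, 5, 7, 14]
Visit 6 → queue [8, 5, 7, 14]
Visit 8 → queue [5, 7, 14]
Visit 5 → queue [7, 14]
Visit 7 → queue [14]
Visit 14 → queue []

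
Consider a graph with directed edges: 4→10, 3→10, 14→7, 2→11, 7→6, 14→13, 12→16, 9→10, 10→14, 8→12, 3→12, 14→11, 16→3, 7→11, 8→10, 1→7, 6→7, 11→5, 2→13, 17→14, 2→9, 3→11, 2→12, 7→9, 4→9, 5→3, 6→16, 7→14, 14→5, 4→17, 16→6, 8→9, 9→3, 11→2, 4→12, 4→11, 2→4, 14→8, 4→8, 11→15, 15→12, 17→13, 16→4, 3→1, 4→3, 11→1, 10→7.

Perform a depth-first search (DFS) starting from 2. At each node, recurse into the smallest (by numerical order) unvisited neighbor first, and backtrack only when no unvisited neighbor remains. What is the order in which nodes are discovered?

Visit 2
2 → 4
4 → 3
3 → 1
1 → 7
7 → 6
6 → 16
7 → 9
9 → 10
10 → 14
14 → 5
14 → 8
8 → 12
14 → 11
11 → 15
14 → 13
4 → 17

2 -> 4 -> 3 -> 1 -> 7 -> 6 -> 16 -> 9 -> 10 -> 14 -> 5 -> 8 -> 12 -> 11 -> 15 -> 13 -> 17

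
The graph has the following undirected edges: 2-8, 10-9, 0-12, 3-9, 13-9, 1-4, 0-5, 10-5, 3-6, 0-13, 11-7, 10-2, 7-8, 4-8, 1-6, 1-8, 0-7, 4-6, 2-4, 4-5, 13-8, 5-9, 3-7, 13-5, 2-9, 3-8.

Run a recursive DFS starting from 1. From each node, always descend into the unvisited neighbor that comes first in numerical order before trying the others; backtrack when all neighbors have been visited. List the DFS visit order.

1 4 2 8 3 6 7 0 5 9 10 13 12 11

Visit 1
1 → 4
4 → 2
2 → 8
8 → 3
3 → 6
3 → 7
7 → 0
0 → 5
5 → 9
9 → 10
9 → 13
0 → 12
7 → 11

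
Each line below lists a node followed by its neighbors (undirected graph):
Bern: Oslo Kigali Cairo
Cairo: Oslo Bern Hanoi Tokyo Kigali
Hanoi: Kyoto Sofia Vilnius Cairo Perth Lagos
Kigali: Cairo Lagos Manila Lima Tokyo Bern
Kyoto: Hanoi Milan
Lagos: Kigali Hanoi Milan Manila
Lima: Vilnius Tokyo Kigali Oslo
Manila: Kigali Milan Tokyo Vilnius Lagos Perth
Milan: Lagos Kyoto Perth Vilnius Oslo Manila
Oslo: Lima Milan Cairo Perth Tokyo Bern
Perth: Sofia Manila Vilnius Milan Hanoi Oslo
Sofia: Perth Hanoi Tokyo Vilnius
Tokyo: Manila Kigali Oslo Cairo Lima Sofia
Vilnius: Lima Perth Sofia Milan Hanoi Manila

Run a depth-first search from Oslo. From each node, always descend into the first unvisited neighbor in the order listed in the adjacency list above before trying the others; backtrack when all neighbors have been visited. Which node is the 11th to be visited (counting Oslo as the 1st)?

Cairo

Visit Oslo
Oslo → Lima
Lima → Vilnius
Vilnius → Perth
Perth → Sofia
Sofia → Hanoi
Hanoi → Kyoto
Kyoto → Milan
Milan → Lagos
Lagos → Kigali
Kigali → Cairo
Cairo → Bern
Cairo → Tokyo
Tokyo → Manila

Visit order: Oslo, Lima, Vilnius, Perth, Sofia, Hanoi, Kyoto, Milan, Lagos, Kigali, Cairo, Bern, Tokyo, Manila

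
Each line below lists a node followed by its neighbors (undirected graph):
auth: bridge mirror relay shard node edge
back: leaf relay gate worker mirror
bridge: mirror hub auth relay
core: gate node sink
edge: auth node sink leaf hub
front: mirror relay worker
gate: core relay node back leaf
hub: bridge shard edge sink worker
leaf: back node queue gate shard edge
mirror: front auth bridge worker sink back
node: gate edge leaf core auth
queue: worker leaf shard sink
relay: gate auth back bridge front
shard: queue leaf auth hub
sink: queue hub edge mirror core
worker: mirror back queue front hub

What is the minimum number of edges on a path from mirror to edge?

2

Level 0: mirror
Level 1: auth, back, bridge, front, sink, worker
Level 2: core, edge, gate, hub, leaf, node, queue, relay, shard
edge first appears at level 2.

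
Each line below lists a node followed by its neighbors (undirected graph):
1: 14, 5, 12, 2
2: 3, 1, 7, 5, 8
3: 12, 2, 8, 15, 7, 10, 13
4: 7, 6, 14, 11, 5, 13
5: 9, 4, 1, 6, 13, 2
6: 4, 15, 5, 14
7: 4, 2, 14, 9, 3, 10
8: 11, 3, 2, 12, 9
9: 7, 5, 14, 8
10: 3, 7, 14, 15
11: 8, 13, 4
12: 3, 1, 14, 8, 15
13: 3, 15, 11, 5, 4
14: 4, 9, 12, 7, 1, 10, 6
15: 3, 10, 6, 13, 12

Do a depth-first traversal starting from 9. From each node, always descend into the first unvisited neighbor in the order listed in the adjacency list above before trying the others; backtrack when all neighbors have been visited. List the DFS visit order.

9, 7, 4, 6, 15, 3, 12, 1, 14, 10, 5, 13, 11, 8, 2

Visit 9
9 → 7
7 → 4
4 → 6
6 → 15
15 → 3
3 → 12
12 → 1
1 → 14
14 → 10
1 → 5
5 → 13
13 → 11
11 → 8
8 → 2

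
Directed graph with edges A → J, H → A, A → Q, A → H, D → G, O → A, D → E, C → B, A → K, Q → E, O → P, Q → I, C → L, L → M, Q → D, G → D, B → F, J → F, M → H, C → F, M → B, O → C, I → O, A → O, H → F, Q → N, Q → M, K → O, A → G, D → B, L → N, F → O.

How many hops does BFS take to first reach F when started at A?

2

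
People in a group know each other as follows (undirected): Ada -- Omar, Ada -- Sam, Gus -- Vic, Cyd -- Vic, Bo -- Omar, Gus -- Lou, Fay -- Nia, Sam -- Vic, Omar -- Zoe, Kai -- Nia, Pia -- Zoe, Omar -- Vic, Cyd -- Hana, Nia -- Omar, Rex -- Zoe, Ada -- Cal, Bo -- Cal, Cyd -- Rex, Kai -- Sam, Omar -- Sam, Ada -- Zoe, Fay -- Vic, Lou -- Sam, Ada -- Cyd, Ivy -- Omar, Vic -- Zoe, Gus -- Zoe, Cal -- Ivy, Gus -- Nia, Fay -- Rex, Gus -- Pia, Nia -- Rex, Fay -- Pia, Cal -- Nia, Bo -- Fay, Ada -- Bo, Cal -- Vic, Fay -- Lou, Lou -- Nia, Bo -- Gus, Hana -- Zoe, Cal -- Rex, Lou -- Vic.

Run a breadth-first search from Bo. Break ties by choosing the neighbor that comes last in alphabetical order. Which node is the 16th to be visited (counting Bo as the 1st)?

Hana

Visit Bo; enqueue Omar, Gus, Fay, Cal, Ada → queue [Omar, Gus, Fay, Cal, Ada]
Visit Omar; enqueue Zoe, Vic, Sam, Nia, Ivy → queue [Gus, Fay, Cal, Ada, Zoe, Vic, Sam, Nia, Ivy]
Visit Gus; enqueue Pia, Lou → queue [Fay, Cal, Ada, Zoe, Vic, Sam, Nia, Ivy, Pia, Lou]
Visit Fay; enqueue Rex → queue [Cal, Ada, Zoe, Vic, Sam, Nia, Ivy, Pia, Lou, Rex]
Visit Cal → queue [Ada, Zoe, Vic, Sam, Nia, Ivy, Pia, Lou, Rex]
Visit Ada; enqueue Cyd → queue [Zoe, Vic, Sam, Nia, Ivy, Pia, Lou, Rex, Cyd]
Visit Zoe; enqueue Hana → queue [Vic, Sam, Nia, Ivy, Pia, Lou, Rex, Cyd, Hana]
Visit Vic → queue [Sam, Nia, Ivy, Pia, Lou, Rex, Cyd, Hana]
Visit Sam; enqueue Kai → queue [Nia, Ivy, Pia, Lou, Rex, Cyd, Hana, Kai]
Visit Nia → queue [Ivy, Pia, Lou, Rex, Cyd, Hana, Kai]
Visit Ivy → queue [Pia, Lou, Rex, Cyd, Hana, Kai]
Visit Pia → queue [Lou, Rex, Cyd, Hana, Kai]
Visit Lou → queue [Rex, Cyd, Hana, Kai]
Visit Rex → queue [Cyd, Hana, Kai]
Visit Cyd → queue [Hana, Kai]
Visit Hana → queue [Kai]
Visit Kai → queue []

Visit order: Bo, Omar, Gus, Fay, Cal, Ada, Zoe, Vic, Sam, Nia, Ivy, Pia, Lou, Rex, Cyd, Hana, Kai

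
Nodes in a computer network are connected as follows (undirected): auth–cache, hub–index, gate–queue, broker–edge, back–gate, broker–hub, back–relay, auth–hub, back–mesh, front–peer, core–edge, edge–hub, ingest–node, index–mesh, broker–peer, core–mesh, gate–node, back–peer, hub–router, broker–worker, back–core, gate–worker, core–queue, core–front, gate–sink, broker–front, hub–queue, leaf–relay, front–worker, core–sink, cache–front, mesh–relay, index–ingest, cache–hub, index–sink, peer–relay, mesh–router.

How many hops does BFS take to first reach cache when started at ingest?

3

Level 0: ingest
Level 1: index, node
Level 2: gate, hub, mesh, sink
Level 3: auth, back, broker, cache, core, edge, queue, relay, router, worker
Level 4: front, leaf, peer
cache first appears at level 3.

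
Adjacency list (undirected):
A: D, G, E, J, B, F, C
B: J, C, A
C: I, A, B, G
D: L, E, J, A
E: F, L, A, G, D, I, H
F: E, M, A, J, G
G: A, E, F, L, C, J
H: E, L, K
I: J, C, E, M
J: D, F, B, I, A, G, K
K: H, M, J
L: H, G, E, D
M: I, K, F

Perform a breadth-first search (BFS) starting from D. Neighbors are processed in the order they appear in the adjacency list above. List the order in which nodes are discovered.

D → L → E → J → A → H → G → F → I → B → K → C → M

Visit D; enqueue L, E, J, A → queue [L, E, J, A]
Visit L; enqueue H, G → queue [E, J, A, H, G]
Visit E; enqueue F, I → queue [J, A, H, G, F, I]
Visit J; enqueue B, K → queue [A, H, G, F, I, B, K]
Visit A; enqueue C → queue [H, G, F, I, B, K, C]
Visit H → queue [G, F, I, B, K, C]
Visit G → queue [F, I, B, K, C]
Visit F; enqueue M → queue [I, B, K, C, M]
Visit I → queue [B, K, C, M]
Visit B → queue [K, C, M]
Visit K → queue [C, M]
Visit C → queue [M]
Visit M → queue []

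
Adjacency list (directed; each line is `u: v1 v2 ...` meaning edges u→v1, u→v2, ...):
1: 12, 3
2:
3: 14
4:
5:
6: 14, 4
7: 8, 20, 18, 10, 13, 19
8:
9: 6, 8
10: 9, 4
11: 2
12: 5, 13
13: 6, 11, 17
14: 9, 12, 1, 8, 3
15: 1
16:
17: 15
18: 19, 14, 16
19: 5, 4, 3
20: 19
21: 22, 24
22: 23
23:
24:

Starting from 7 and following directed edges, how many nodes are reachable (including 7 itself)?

BFS from 7 visits: 7, 8, 20, 18, 10, 13, 19, 14, 16, 9, 4, 6, 11, 17, 5, 3, 12, 1, 2, 15
Reachable nodes: 20 of 24 total.

20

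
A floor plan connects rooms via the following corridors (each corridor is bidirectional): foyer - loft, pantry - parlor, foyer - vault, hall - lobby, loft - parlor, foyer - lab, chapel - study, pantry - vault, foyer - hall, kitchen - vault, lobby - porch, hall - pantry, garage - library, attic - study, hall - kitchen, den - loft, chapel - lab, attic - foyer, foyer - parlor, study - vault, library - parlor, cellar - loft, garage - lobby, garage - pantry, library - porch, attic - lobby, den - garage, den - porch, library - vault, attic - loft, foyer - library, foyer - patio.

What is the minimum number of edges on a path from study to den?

Level 0: study
Level 1: attic, chapel, vault
Level 2: foyer, kitchen, lab, library, lobby, loft, pantry
Level 3: cellar, den, garage, hall, parlor, patio, porch
den first appears at level 3.

3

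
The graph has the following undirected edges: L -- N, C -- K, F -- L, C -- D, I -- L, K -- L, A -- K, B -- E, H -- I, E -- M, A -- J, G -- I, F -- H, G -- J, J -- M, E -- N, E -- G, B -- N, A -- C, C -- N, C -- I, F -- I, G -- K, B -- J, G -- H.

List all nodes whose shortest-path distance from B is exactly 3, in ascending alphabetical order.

Level 0: B
Level 1: E, J, N
Level 2: A, C, G, L, M
Level 3: D, F, H, I, K

D, F, H, I, K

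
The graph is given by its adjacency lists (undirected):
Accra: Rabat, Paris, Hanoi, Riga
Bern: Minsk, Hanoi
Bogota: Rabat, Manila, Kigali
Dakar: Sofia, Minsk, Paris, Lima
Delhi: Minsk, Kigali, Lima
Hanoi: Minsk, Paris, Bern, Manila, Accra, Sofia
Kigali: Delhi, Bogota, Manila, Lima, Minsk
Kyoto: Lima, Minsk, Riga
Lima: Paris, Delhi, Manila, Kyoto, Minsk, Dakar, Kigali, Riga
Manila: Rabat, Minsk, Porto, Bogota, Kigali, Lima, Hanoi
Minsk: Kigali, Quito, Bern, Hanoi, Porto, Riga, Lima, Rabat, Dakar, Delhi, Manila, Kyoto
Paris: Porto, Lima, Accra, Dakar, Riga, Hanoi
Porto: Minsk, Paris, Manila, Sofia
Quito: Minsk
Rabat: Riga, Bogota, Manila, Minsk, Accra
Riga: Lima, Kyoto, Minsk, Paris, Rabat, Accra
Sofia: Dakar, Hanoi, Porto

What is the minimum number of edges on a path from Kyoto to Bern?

2

Level 0: Kyoto
Level 1: Lima, Minsk, Riga
Level 2: Accra, Bern, Dakar, Delhi, Hanoi, Kigali, Manila, Paris, Porto, Quito, Rabat
Level 3: Bogota, Sofia
Bern first appears at level 2.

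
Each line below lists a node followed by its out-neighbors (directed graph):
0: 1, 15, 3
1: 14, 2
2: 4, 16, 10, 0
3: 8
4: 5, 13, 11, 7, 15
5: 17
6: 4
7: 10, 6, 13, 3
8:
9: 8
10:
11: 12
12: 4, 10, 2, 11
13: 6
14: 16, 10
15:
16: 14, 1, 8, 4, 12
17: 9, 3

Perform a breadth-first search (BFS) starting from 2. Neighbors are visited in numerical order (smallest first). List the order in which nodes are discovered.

Visit 2; enqueue 0, 4, 10, 16 → queue [0, 4, 10, 16]
Visit 0; enqueue 1, 3, 15 → queue [4, 10, 16, 1, 3, 15]
Visit 4; enqueue 5, 7, 11, 13 → queue [10, 16, 1, 3, 15, 5, 7, 11, 13]
Visit 10 → queue [16, 1, 3, 15, 5, 7, 11, 13]
Visit 16; enqueue 8, 12, 14 → queue [1, 3, 15, 5, 7, 11, 13, 8, 12, 14]
Visit 1 → queue [3, 15, 5, 7, 11, 13, 8, 12, 14]
Visit 3 → queue [15, 5, 7, 11, 13, 8, 12, 14]
Visit 15 → queue [5, 7, 11, 13, 8, 12, 14]
Visit 5; enqueue 17 → queue [7, 11, 13, 8, 12, 14, 17]
Visit 7; enqueue 6 → queue [11, 13, 8, 12, 14, 17, 6]
Visit 11 → queue [13, 8, 12, 14, 17, 6]
Visit 13 → queue [8, 12, 14, 17, 6]
Visit 8 → queue [12, 14, 17, 6]
Visit 12 → queue [14, 17, 6]
Visit 14 → queue [17, 6]
Visit 17; enqueue 9 → queue [6, 9]
Visit 6 → queue [9]
Visit 9 → queue []

2 0 4 10 16 1 3 15 5 7 11 13 8 12 14 17 6 9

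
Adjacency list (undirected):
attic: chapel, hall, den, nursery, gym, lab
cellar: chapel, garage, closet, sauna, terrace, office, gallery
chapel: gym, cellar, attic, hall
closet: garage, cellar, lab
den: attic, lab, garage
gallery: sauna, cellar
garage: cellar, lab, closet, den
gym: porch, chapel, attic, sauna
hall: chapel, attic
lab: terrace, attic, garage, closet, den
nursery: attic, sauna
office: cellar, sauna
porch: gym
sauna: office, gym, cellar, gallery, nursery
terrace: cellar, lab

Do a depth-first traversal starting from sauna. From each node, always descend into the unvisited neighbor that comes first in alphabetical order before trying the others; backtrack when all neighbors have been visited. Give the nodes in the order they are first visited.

Visit sauna
sauna → cellar
cellar → chapel
chapel → attic
attic → den
den → garage
garage → closet
closet → lab
lab → terrace
attic → gym
gym → porch
attic → hall
attic → nursery
cellar → gallery
cellar → office

sauna -> cellar -> chapel -> attic -> den -> garage -> closet -> lab -> terrace -> gym -> porch -> hall -> nursery -> gallery -> office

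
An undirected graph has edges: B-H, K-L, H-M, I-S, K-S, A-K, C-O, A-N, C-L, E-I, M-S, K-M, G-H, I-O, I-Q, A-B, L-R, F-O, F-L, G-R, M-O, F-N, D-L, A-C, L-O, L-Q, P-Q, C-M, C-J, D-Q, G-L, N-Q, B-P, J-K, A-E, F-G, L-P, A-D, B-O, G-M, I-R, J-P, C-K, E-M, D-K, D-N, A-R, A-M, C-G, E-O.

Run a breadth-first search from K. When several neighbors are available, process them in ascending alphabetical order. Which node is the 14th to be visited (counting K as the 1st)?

Visit K; enqueue A, C, D, J, L, M, S → queue [A, C, D, J, L, M, S]
Visit A; enqueue B, E, N, R → queue [C, D, J, L, M, S, B, E, N, R]
Visit C; enqueue G, O → queue [D, J, L, M, S, B, E, N, R, G, O]
Visit D; enqueue Q → queue [J, L, M, S, B, E, N, R, G, O, Q]
Visit J; enqueue P → queue [L, M, S, B, E, N, R, G, O, Q, P]
Visit L; enqueue F → queue [M, S, B, E, N, R, G, O, Q, P, F]
Visit M; enqueue H → queue [S, B, E, N, R, G, O, Q, P, F, H]
Visit S; enqueue I → queue [B, E, N, R, G, O, Q, P, F, H, I]
Visit B → queue [E, N, R, G, O, Q, P, F, H, I]
Visit E → queue [N, R, G, O, Q, P, F, H, I]
Visit N → queue [R, G, O, Q, P, F, H, I]
Visit R → queue [G, O, Q, P, F, H, I]
Visit G → queue [O, Q, P, F, H, I]
Visit O → queue [Q, P, F, H, I]
Visit Q → queue [P, F, H, I]
Visit P → queue [F, H, I]
Visit F → queue [H, I]
Visit H → queue [I]
Visit I → queue []

Visit order: K, A, C, D, J, L, M, S, B, E, N, R, G, O, Q, P, F, H, I

O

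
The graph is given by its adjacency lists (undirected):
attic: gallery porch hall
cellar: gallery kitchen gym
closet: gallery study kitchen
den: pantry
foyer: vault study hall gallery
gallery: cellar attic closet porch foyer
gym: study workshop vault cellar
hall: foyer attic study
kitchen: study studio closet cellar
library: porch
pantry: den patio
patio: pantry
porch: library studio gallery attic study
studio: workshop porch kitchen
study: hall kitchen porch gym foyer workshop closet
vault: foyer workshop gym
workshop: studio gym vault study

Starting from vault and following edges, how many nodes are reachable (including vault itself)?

14

BFS from vault visits: vault, foyer, workshop, gym, study, hall, gallery, studio, cellar, kitchen, porch, closet, attic, library
Reachable nodes: 14 of 17 total.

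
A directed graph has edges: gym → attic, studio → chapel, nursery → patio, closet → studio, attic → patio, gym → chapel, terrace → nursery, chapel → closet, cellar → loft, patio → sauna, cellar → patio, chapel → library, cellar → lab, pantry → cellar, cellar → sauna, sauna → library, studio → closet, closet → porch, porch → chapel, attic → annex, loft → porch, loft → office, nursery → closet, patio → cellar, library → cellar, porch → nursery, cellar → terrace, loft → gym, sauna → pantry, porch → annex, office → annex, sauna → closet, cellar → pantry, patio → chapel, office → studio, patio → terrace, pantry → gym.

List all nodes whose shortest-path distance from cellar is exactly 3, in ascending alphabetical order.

Level 0: cellar
Level 1: lab, loft, pantry, patio, sauna, terrace
Level 2: chapel, closet, gym, library, nursery, office, porch
Level 3: annex, attic, studio

annex, attic, studio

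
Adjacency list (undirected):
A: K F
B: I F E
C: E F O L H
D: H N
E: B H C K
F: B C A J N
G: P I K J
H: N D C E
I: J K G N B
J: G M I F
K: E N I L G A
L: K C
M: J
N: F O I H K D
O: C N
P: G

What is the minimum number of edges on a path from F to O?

Level 0: F
Level 1: A, B, C, J, N
Level 2: D, E, G, H, I, K, L, M, O
Level 3: P
O first appears at level 2.

2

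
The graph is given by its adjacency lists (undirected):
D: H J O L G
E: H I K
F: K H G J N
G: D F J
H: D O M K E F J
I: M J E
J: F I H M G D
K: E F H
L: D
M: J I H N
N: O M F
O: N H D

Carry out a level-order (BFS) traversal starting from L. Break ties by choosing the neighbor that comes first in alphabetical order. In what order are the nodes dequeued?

Visit L; enqueue D → queue [D]
Visit D; enqueue G, H, J, O → queue [G, H, J, O]
Visit G; enqueue F → queue [H, J, O, F]
Visit H; enqueue E, K, M → queue [J, O, F, E, K, M]
Visit J; enqueue I → queue [O, F, E, K, M, I]
Visit O; enqueue N → queue [F, E, K, M, I, N]
Visit F → queue [E, K, M, I, N]
Visit E → queue [K, M, I, N]
Visit K → queue [M, I, N]
Visit M → queue [I, N]
Visit I → queue [N]
Visit N → queue []

L, D, G, H, J, O, F, E, K, M, I, N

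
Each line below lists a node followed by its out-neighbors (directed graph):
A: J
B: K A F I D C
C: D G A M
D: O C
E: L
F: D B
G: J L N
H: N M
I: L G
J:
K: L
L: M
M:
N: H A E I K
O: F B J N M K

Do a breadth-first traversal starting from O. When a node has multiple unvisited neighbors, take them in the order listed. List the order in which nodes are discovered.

O, F, B, J, N, M, K, D, A, I, C, H, E, L, G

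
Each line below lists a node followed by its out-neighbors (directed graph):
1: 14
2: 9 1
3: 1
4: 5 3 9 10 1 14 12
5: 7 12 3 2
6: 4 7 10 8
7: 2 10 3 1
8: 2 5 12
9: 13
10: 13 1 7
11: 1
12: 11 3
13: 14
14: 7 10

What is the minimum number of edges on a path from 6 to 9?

2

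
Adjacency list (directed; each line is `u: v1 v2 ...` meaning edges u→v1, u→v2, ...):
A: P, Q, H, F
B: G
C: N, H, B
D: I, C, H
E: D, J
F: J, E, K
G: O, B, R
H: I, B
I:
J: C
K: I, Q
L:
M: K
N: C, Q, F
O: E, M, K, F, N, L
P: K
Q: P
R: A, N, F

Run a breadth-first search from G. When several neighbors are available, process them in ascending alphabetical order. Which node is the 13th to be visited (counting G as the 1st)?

Visit G; enqueue B, O, R → queue [B, O, R]
Visit B → queue [O, R]
Visit O; enqueue E, F, K, L, M, N → queue [R, E, F, K, L, M, N]
Visit R; enqueue A → queue [E, F, K, L, M, N, A]
Visit E; enqueue D, J → queue [F, K, L, M, N, A, D, J]
Visit F → queue [K, L, M, N, A, D, J]
Visit K; enqueue I, Q → queue [L, M, N, A, D, J, I, Q]
Visit L → queue [M, N, A, D, J, I, Q]
Visit M → queue [N, A, D, J, I, Q]
Visit N; enqueue C → queue [A, D, J, I, Q, C]
Visit A; enqueue H, P → queue [D, J, I, Q, C, H, P]
Visit D → queue [J, I, Q, C, H, P]
Visit J → queue [I, Q, C, H, P]
Visit I → queue [Q, C, H, P]
Visit Q → queue [C, H, P]
Visit C → queue [H, P]
Visit H → queue [P]
Visit P → queue []

Visit order: G, B, O, R, E, F, K, L, M, N, A, D, J, I, Q, C, H, P

J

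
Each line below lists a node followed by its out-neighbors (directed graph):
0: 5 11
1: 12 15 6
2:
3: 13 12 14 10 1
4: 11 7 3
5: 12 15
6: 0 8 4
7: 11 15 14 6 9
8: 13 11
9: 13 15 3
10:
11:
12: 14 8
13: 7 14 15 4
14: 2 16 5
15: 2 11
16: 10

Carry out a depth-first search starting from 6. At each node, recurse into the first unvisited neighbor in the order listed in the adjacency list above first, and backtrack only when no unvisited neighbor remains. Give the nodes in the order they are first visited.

6 0 5 12 14 2 16 10 8 13 7 11 15 9 3 1 4

Visit 6
6 → 0
0 → 5
5 → 12
12 → 14
14 → 2
14 → 16
16 → 10
12 → 8
8 → 13
13 → 7
7 → 11
7 → 15
7 → 9
9 → 3
3 → 1
13 → 4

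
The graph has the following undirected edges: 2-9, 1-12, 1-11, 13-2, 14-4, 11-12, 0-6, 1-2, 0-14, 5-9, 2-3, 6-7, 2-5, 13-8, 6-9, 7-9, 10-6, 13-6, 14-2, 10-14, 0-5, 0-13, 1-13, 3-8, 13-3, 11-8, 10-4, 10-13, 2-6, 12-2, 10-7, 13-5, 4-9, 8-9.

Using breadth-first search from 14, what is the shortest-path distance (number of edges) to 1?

Level 0: 14
Level 1: 0, 2, 4, 10
Level 2: 1, 3, 5, 6, 7, 9, 12, 13
Level 3: 8, 11
1 first appears at level 2.

2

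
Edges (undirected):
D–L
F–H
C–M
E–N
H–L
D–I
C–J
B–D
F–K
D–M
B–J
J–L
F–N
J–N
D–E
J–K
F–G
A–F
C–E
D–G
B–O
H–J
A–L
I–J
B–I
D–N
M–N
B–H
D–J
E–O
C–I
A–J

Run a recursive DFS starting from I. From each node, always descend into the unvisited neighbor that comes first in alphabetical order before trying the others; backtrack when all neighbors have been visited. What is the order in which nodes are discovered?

I → B → D → E → C → J → A → F → G → H → L → K → N → M → O

Visit I
I → B
B → D
D → E
E → C
C → J
J → A
A → F
F → G
F → H
H → L
F → K
F → N
N → M
E → O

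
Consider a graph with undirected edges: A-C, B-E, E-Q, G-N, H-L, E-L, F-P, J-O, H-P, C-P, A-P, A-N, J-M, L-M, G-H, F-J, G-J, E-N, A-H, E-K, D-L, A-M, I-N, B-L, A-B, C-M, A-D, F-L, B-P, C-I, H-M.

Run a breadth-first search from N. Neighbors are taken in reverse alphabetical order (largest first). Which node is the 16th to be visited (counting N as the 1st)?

O

Visit N; enqueue I, G, E, A → queue [I, G, E, A]
Visit I; enqueue C → queue [G, E, A, C]
Visit G; enqueue J, H → queue [E, A, C, J, H]
Visit E; enqueue Q, L, K, B → queue [A, C, J, H, Q, L, K, B]
Visit A; enqueue P, M, D → queue [C, J, H, Q, L, K, B, P, M, D]
Visit C → queue [J, H, Q, L, K, B, P, M, D]
Visit J; enqueue O, F → queue [H, Q, L, K, B, P, M, D, O, F]
Visit H → queue [Q, L, K, B, P, M, D, O, F]
Visit Q → queue [L, K, B, P, M, D, O, F]
Visit L → queue [K, B, P, M, D, O, F]
Visit K → queue [B, P, M, D, O, F]
Visit B → queue [P, M, D, O, F]
Visit P → queue [M, D, O, F]
Visit M → queue [D, O, F]
Visit D → queue [O, F]
Visit O → queue [F]
Visit F → queue []

Visit order: N, I, G, E, A, C, J, H, Q, L, K, B, P, M, D, O, F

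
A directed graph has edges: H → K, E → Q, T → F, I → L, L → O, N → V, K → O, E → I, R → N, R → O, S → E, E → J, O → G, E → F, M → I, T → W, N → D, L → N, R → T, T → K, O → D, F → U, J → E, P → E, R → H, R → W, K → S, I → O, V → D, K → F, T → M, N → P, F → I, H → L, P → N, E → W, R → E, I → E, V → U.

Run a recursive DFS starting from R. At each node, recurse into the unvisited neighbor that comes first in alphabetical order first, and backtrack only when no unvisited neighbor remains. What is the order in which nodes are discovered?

Visit R
R → E
E → F
F → I
I → L
L → N
N → D
N → P
N → V
V → U
L → O
O → G
E → J
E → Q
E → W
R → H
H → K
K → S
R → T
T → M

R → E → F → I → L → N → D → P → V → U → O → G → J → Q → W → H → K → S → T → M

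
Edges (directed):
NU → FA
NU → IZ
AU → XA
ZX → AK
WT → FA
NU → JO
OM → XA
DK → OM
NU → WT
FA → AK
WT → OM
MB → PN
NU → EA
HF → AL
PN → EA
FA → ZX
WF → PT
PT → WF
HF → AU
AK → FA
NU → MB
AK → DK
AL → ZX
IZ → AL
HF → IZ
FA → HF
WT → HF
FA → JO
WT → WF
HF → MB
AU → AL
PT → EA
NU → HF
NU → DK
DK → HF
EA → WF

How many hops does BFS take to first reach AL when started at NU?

Level 0: NU
Level 1: DK, EA, FA, HF, IZ, JO, MB, WT
Level 2: AK, AL, AU, OM, PN, WF, ZX
Level 3: PT, XA
AL first appears at level 2.

2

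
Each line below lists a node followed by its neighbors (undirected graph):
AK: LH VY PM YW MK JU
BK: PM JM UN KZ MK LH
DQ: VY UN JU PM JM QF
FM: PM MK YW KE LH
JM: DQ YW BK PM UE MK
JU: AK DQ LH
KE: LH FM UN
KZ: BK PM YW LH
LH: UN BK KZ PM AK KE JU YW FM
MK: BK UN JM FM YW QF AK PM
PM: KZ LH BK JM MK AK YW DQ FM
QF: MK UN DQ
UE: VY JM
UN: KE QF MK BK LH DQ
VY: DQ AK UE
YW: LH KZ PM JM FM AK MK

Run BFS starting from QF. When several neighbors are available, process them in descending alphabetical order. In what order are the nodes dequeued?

QF -> UN -> MK -> DQ -> LH -> KE -> BK -> YW -> PM -> JM -> FM -> AK -> VY -> JU -> KZ -> UE

Visit QF; enqueue UN, MK, DQ → queue [UN, MK, DQ]
Visit UN; enqueue LH, KE, BK → queue [MK, DQ, LH, KE, BK]
Visit MK; enqueue YW, PM, JM, FM, AK → queue [DQ, LH, KE, BK, YW, PM, JM, FM, AK]
Visit DQ; enqueue VY, JU → queue [LH, KE, BK, YW, PM, JM, FM, AK, VY, JU]
Visit LH; enqueue KZ → queue [KE, BK, YW, PM, JM, FM, AK, VY, JU, KZ]
Visit KE → queue [BK, YW, PM, JM, FM, AK, VY, JU, KZ]
Visit BK → queue [YW, PM, JM, FM, AK, VY, JU, KZ]
Visit YW → queue [PM, JM, FM, AK, VY, JU, KZ]
Visit PM → queue [JM, FM, AK, VY, JU, KZ]
Visit JM; enqueue UE → queue [FM, AK, VY, JU, KZ, UE]
Visit FM → queue [AK, VY, JU, KZ, UE]
Visit AK → queue [VY, JU, KZ, UE]
Visit VY → queue [JU, KZ, UE]
Visit JU → queue [KZ, UE]
Visit KZ → queue [UE]
Visit UE → queue []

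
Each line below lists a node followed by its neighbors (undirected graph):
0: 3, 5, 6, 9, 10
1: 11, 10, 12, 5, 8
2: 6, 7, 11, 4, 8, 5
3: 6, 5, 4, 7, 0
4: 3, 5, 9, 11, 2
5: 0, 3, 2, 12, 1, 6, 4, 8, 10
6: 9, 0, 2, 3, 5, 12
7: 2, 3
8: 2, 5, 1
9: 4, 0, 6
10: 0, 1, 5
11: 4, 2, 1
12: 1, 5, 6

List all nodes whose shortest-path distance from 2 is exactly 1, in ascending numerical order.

Level 0: 2
Level 1: 4, 5, 6, 7, 8, 11
Level 2: 0, 1, 3, 9, 10, 12

4, 5, 6, 7, 8, 11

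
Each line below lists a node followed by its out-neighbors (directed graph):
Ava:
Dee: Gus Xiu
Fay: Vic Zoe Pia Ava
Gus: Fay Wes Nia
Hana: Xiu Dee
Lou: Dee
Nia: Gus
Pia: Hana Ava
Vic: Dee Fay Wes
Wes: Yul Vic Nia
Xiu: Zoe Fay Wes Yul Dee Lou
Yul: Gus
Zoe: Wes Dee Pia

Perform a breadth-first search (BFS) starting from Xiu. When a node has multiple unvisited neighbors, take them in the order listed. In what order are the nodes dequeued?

Visit Xiu; enqueue Zoe, Fay, Wes, Yul, Dee, Lou → queue [Zoe, Fay, Wes, Yul, Dee, Lou]
Visit Zoe; enqueue Pia → queue [Fay, Wes, Yul, Dee, Lou, Pia]
Visit Fay; enqueue Vic, Ava → queue [Wes, Yul, Dee, Lou, Pia, Vic, Ava]
Visit Wes; enqueue Nia → queue [Yul, Dee, Lou, Pia, Vic, Ava, Nia]
Visit Yul; enqueue Gus → queue [Dee, Lou, Pia, Vic, Ava, Nia, Gus]
Visit Dee → queue [Lou, Pia, Vic, Ava, Nia, Gus]
Visit Lou → queue [Pia, Vic, Ava, Nia, Gus]
Visit Pia; enqueue Hana → queue [Vic, Ava, Nia, Gus, Hana]
Visit Vic → queue [Ava, Nia, Gus, Hana]
Visit Ava → queue [Nia, Gus, Hana]
Visit Nia → queue [Gus, Hana]
Visit Gus → queue [Hana]
Visit Hana → queue []

Xiu Zoe Fay Wes Yul Dee Lou Pia Vic Ava Nia Gus Hana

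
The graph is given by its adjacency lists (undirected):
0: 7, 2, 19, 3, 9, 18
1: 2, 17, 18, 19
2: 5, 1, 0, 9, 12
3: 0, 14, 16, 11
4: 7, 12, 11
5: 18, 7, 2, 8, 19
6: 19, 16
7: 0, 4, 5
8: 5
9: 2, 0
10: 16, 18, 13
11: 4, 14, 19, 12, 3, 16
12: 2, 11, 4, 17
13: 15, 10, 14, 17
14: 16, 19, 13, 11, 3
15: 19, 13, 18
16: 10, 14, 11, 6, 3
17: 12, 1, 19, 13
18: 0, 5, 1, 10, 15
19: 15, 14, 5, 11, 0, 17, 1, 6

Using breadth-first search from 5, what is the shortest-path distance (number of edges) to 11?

2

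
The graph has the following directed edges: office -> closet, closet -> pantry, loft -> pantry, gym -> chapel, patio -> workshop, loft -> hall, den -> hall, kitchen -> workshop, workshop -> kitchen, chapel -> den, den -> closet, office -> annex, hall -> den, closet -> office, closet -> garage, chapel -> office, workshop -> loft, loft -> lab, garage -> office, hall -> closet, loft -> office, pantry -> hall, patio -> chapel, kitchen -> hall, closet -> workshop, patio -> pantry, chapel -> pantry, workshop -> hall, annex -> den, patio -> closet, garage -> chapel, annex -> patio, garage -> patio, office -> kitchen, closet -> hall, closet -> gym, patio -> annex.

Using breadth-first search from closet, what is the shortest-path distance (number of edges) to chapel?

Level 0: closet
Level 1: garage, gym, hall, office, pantry, workshop
Level 2: annex, chapel, den, kitchen, loft, patio
Level 3: lab
chapel first appears at level 2.

2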